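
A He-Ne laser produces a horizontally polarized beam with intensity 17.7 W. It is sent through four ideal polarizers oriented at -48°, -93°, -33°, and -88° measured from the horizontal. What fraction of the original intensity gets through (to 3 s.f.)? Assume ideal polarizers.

I/I₀ ≈ 0.0184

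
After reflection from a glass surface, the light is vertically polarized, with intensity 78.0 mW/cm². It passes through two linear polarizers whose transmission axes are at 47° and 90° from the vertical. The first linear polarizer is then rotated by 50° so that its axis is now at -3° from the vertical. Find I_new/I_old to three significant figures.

I_new/I_old ≈ 0.0110

Before rotation:
I₁ = I₀ cos²(47° − 0°) = I₀ cos²(47°) = 0.4651 I₀.
I₂ = I₁ cos²(90° − 47°) = 0.4651 I₀ · cos²(43°) = 0.2488 I₀.
After rotation:
I₁ = I₀ cos²(-3° − 0°) = I₀ cos²(3°) = 0.9973 I₀.
Angle between axes 1 and 2: 87°. I₂ = 0.9973 I₀ · cos²(87°) = 0.002732 I₀.
Ratio = 0.002732 / 0.2488 = 0.01098.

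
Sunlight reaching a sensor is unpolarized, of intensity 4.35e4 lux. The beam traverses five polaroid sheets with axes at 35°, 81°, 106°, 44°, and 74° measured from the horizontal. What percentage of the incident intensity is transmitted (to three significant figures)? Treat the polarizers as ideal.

Unpolarized light through the first polarizer → I₁ = 4.35e4 lux/2 = 2.175e+04 lux, polarized at 35°.
I₂ = I₁ · cos²(46°) = 2.175e+04 · 0.4826 = 1.05e+04 lux.
I₃ = I₂ · cos²(25°) = 1.05e+04 · 0.8214 = 8621 lux.
I₄ = I₃ · cos²(62°) = 8621 · 0.2204 = 1900 lux.
I₅ = I₄ · cos²(30°) = 1900 · 0.75 = 1425 lux.
That is 3.276% of the incident intensity.

≈ 3.28%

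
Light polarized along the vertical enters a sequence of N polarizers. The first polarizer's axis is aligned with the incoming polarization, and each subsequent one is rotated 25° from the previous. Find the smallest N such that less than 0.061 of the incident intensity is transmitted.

N = 16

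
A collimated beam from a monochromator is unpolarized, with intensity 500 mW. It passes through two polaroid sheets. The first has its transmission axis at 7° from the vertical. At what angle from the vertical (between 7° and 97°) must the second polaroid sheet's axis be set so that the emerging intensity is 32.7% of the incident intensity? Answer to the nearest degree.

θ ≈ 43°

Unpolarized light through the first polarizer → I₁ = ½ I₀, now polarized at 7°.
Need I₂/I₀ = 0.327, so cos²(θ − 7°) = 0.327 / 0.5 = 0.654.
θ − 7° = arccos(√0.654) = 36.0°, giving θ ≈ 7 + 36.0 = 43.0°.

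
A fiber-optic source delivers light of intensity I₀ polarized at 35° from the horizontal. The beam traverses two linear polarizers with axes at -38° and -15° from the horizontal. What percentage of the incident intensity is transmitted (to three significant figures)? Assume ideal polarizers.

≈ 7.24%

I₁ = I₀ cos²(-38° − 35°) = I₀ cos²(73°) = 0.08548 I₀.
I₂ = I₁ cos²(-15° + 38°) = 0.08548 I₀ · cos²(23°) = 0.07243 I₀.
That is 7.243% of the incident intensity.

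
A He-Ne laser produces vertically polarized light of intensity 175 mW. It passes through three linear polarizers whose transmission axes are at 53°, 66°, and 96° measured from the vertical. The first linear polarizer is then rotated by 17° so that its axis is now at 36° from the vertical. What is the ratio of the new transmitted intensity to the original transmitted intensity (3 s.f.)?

I_new/I_old ≈ 1.43

Before rotation:
I₁ = I₀ cos²(53° − 0°) = I₀ cos²(53°) = 0.3622 I₀.
I₂ = I₁ cos²(66° − 53°) = 0.3622 I₀ · cos²(13°) = 0.3439 I₀.
I₃ = I₂ cos²(96° − 66°) = 0.3439 I₀ · cos²(30°) = 0.2579 I₀.
After rotation:
I₁ = I₀ cos²(36° − 0°) = I₀ cos²(36°) = 0.6545 I₀.
I₂ = I₁ cos²(66° − 36°) = 0.6545 I₀ · cos²(30°) = 0.4909 I₀.
I₃ = I₂ cos²(96° − 66°) = 0.4909 I₀ · cos²(30°) = 0.3682 I₀.
Ratio = 0.3682 / 0.2579 = 1.428.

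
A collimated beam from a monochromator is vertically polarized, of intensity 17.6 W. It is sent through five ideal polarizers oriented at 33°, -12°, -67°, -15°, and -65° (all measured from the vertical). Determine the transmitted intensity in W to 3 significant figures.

I ≈ 0.319 W

I₁ = 17.6 W · cos²(33°) = 12.38 W.
I₂ = I₁ · cos²(45°) = 12.38 · 0.5 = 6.19 W.
I₃ = I₂ · cos²(55°) = 6.19 · 0.329 = 2.036 W.
I₄ = I₃ · cos²(52°) = 2.036 · 0.379 = 0.7718 W.
I₅ = I₄ · cos²(50°) = 0.7718 · 0.4132 = 0.3189 W.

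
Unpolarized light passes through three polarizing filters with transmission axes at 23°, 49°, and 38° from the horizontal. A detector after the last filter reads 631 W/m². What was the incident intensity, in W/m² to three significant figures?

I₀ ≈ 1620 W/m²

Unpolarized light through the first polarizer → I₁ = ½ I₀, now polarized at 23°.
I₂ = I₁ cos²(49° − 23°) = 0.5 I₀ · cos²(26°) = 0.4039 I₀.
I₃ = I₂ cos²(38° − 49°) = 0.4039 I₀ · cos²(11°) = 0.3892 I₀.
So 631 W/m² = 0.3892 I₀, giving I₀ = 631/0.3892 = 1621 W/m².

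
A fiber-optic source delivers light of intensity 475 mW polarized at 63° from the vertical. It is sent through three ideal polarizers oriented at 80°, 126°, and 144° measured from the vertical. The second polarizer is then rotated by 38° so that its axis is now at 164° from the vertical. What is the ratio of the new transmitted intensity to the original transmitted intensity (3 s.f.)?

Before rotation:
I₁ = I₀ cos²(80° − 63°) = I₀ cos²(17°) = 0.9145 I₀.
I₂ = I₁ cos²(126° − 80°) = 0.9145 I₀ · cos²(46°) = 0.4413 I₀.
I₃ = I₂ cos²(144° − 126°) = 0.4413 I₀ · cos²(18°) = 0.3992 I₀.
After rotation:
I₁ = I₀ cos²(80° − 63°) = I₀ cos²(17°) = 0.9145 I₀.
I₂ = I₁ cos²(164° − 80°) = 0.9145 I₀ · cos²(84°) = 0.009992 I₀.
I₃ = I₂ cos²(144° − 164°) = 0.009992 I₀ · cos²(20°) = 0.008823 I₀.
Ratio = 0.008823 / 0.3992 = 0.0221.

I_new/I_old ≈ 0.0221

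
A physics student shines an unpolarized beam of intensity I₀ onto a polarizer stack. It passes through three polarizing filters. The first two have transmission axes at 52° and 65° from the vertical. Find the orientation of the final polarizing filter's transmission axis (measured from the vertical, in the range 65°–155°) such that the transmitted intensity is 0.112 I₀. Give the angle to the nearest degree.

Unpolarized light through the first polarizer → I₁ = ½ I₀, now polarized at 52°.
I₂ = I₁ cos²(65° − 52°) = 0.5 I₀ · cos²(13°) = 0.4747 I₀.
Need I₃/I₀ = 0.112, so cos²(θ − 65°) = 0.112 / 0.4747 = 0.2359.
θ − 65° = arccos(√0.2359) = 60.9°, giving θ ≈ 65 + 60.9 = 125.9°.

θ ≈ 126°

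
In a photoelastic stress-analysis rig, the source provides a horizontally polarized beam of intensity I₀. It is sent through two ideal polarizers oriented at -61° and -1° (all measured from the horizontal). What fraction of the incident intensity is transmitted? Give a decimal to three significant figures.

I₁ = I₀ cos²(-61° − 0°) = I₀ cos²(61°) = 0.235 I₀.
I₂ = I₁ cos²(-1° + 61°) = 0.235 I₀ · cos²(60°) = 0.05876 I₀.
Transmitted fraction = 0.05876.

≈ 0.0588 I₀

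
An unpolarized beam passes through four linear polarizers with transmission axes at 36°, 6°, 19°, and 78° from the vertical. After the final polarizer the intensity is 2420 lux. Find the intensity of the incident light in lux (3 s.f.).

I₀ ≈ 2.56e4 lux

Unpolarized light through the first polarizer → I₁ = ½ I₀, now polarized at 36°.
I₂ = I₁ cos²(6° − 36°) = 0.5 I₀ · cos²(30°) = 0.375 I₀.
I₃ = I₂ cos²(19° − 6°) = 0.375 I₀ · cos²(13°) = 0.356 I₀.
I₄ = I₃ cos²(78° − 19°) = 0.356 I₀ · cos²(59°) = 0.09444 I₀.
So 2420 lux = 0.09444 I₀, giving I₀ = 2420/0.09444 = 2.562e+04 lux.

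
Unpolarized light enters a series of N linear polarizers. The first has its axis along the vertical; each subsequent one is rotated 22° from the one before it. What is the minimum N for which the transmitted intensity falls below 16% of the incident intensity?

First polarizer halves the unpolarized light: factor 1/2.
Each further stage multiplies by cos²(22°) = 0.8597.
After N polarizers: T = 0.5·0.8597^(N−1). Require T < 0.16 ⇒ N−1 > ln(0.16/0.5)/ln(0.8597) = 7.54, so N−1 ≥ 8 and N = 9.
Check: N=9 gives T = 0.1492 < 0.16; N=8 gives T = 0.1735.

N = 9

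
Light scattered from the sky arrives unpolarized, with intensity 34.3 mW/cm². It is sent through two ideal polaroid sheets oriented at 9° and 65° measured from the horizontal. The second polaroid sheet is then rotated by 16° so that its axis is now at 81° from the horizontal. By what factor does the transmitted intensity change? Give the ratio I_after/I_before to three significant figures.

I_new/I_old ≈ 0.305

Before rotation:
Unpolarized light through the first polarizer → I₁ = ½ I₀, now polarized at 9°.
I₂ = I₁ cos²(65° − 9°) = 0.5 I₀ · cos²(56°) = 0.1563 I₀.
After rotation:
Unpolarized light through the first polarizer → I₁ = ½ I₀, now polarized at 9°.
I₂ = I₁ cos²(81° − 9°) = 0.5 I₀ · cos²(72°) = 0.04775 I₀.
Ratio = 0.04775 / 0.1563 = 0.3054.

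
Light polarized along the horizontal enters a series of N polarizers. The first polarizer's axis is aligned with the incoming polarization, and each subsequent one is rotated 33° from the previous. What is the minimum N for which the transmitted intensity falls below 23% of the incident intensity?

First polarizer is aligned with the polarization: full transmission.
Each further stage multiplies by cos²(33°) = 0.7034.
After N polarizers: T = 0.7034^(N−1). Require T < 0.23 ⇒ N−1 > ln(0.23)/ln(0.7034) = 4.18, so N−1 ≥ 5 and N = 6.
Check: N=6 gives T = 0.1722 < 0.23; N=5 gives T = 0.2448.

N = 6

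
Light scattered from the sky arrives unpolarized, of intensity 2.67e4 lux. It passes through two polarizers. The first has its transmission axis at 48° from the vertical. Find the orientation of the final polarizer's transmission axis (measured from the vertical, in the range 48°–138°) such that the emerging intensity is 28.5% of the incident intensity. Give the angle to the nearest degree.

θ ≈ 89°

Unpolarized light through the first polarizer → I₁ = ½ I₀, now polarized at 48°.
Need I₂/I₀ = 0.285, so cos²(θ − 48°) = 0.285 / 0.5 = 0.57.
θ − 48° = arccos(√0.57) = 41.0°, giving θ ≈ 48 + 41.0 = 89.0°.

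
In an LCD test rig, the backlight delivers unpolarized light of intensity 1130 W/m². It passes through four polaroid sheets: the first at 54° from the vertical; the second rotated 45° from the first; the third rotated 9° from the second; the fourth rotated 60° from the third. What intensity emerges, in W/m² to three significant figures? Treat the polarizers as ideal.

I ≈ 68.9 W/m²

Unpolarized light through the first polarizer → I₁ = 1130 W/m²/2 = 565 W/m², polarized at 54°.
I₂ = I₁ · cos²(45°) = 565 · 0.5 = 282.5 W/m².
I₃ = I₂ · cos²(9°) = 282.5 · 0.9755 = 275.6 W/m².
I₄ = I₃ · cos²(60°) = 275.6 · 0.25 = 68.9 W/m².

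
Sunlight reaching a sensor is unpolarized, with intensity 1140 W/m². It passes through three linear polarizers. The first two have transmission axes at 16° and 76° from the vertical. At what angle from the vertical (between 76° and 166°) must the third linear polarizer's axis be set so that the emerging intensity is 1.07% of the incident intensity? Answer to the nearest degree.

Unpolarized light through the first polarizer → I₁ = ½ I₀, now polarized at 16°.
I₂ = I₁ cos²(76° − 16°) = 0.5 I₀ · cos²(60°) = 0.125 I₀.
Need I₃/I₀ = 0.0107, so cos²(θ − 76°) = 0.0107 / 0.125 = 0.0856.
θ − 76° = arccos(√0.0856) = 73.0°, giving θ ≈ 76 + 73.0 = 149.0°.

θ ≈ 149°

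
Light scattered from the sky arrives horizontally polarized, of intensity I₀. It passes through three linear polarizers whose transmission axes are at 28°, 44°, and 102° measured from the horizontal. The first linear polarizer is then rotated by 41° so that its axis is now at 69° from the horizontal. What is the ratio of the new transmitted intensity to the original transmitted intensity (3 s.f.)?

Before rotation:
By Malus's law, I₁ = I₀ cos²(28° − 0°) = I₀ cos²(28°) = 0.7796 I₀.
I₂ = I₁ cos²(44° − 28°) = 0.7796 I₀ · cos²(16°) = 0.7204 I₀.
I₃ = I₂ cos²(102° − 44°) = 0.7204 I₀ · cos²(58°) = 0.2023 I₀.
After rotation:
I₁ = I₀ cos²(69° − 0°) = I₀ cos²(69°) = 0.1284 I₀.
I₂ = I₁ cos²(44° − 69°) = 0.1284 I₀ · cos²(25°) = 0.1055 I₀.
I₃ = I₂ cos²(102° − 44°) = 0.1055 I₀ · cos²(58°) = 0.02962 I₀.
Ratio = 0.02962 / 0.2023 = 0.1464.

I_new/I_old ≈ 0.146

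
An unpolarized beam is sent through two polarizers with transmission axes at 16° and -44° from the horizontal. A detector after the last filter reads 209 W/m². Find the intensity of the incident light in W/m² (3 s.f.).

Unpolarized light through the first polarizer → I₁ = ½ I₀, now polarized at 16°.
I₂ = I₁ cos²(-44° − 16°) = 0.5 I₀ · cos²(60°) = 0.125 I₀.
So 209 W/m² = 0.125 I₀, giving I₀ = 209/0.125 = 1672 W/m².

I₀ ≈ 1670 W/m²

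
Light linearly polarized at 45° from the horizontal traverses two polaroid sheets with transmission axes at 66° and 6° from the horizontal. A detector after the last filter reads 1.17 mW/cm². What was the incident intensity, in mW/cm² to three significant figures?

I₁ = I₀ cos²(66° − 45°) = I₀ cos²(21°) = 0.8716 I₀.
I₂ = I₁ cos²(6° − 66°) = 0.8716 I₀ · cos²(60°) = 0.2179 I₀.
So 1.17 mW/cm² = 0.2179 I₀, giving I₀ = 1.17/0.2179 = 5.37 mW/cm².

I₀ ≈ 5.37 mW/cm²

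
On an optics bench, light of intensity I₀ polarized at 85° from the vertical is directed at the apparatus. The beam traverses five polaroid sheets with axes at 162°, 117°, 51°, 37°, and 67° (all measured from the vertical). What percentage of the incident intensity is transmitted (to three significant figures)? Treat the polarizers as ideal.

I₁ = I₀ cos²(162° − 85°) = I₀ cos²(77°) = 0.0506 I₀.
I₂ = I₁ cos²(117° − 162°) = 0.0506 I₀ · cos²(45°) = 0.0253 I₀.
I₃ = I₂ cos²(51° − 117°) = 0.0253 I₀ · cos²(66°) = 0.004186 I₀.
I₄ = I₃ cos²(37° − 51°) = 0.004186 I₀ · cos²(14°) = 0.003941 I₀.
I₅ = I₄ cos²(67° − 37°) = 0.003941 I₀ · cos²(30°) = 0.002956 I₀.
That is 0.2956% of the incident intensity.

≈ 0.296%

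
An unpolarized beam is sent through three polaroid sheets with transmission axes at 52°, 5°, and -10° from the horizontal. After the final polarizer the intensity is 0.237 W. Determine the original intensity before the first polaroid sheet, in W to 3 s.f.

Unpolarized light through the first polarizer → I₁ = ½ I₀, now polarized at 52°.
I₂ = I₁ cos²(5° − 52°) = 0.5 I₀ · cos²(47°) = 0.2326 I₀.
I₃ = I₂ cos²(-10° − 5°) = 0.2326 I₀ · cos²(15°) = 0.217 I₀.
So 0.237 W = 0.217 I₀, giving I₀ = 0.237/0.217 = 1.092 W.

I₀ ≈ 1.09 W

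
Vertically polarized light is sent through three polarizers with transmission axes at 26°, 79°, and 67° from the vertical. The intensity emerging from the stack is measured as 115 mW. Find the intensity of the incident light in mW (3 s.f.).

By Malus's law, I₁ = I₀ cos²(26° − 0°) = I₀ cos²(26°) = 0.8078 I₀.
I₂ = I₁ cos²(79° − 26°) = 0.8078 I₀ · cos²(53°) = 0.2926 I₀.
I₃ = I₂ cos²(67° − 79°) = 0.2926 I₀ · cos²(12°) = 0.2799 I₀.
So 115 mW = 0.2799 I₀, giving I₀ = 115/0.2799 = 410.8 mW.

I₀ ≈ 411 mW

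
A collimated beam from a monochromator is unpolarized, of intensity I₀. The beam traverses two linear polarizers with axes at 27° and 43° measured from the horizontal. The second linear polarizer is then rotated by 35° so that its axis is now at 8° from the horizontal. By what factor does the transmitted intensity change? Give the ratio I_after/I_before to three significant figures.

I_new/I_old ≈ 0.968

Before rotation:
Unpolarized light through the first polarizer → I₁ = ½ I₀, now polarized at 27°.
I₂ = I₁ cos²(43° − 27°) = 0.5 I₀ · cos²(16°) = 0.462 I₀.
After rotation:
Unpolarized light through the first polarizer → I₁ = ½ I₀, now polarized at 27°.
I₂ = I₁ cos²(8° − 27°) = 0.5 I₀ · cos²(19°) = 0.447 I₀.
Ratio = 0.447 / 0.462 = 0.9675.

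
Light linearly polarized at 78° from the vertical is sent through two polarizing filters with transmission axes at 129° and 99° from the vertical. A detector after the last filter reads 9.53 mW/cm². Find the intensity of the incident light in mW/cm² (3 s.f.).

By Malus's law, I₁ = I₀ cos²(129° − 78°) = I₀ cos²(51°) = 0.396 I₀.
I₂ = I₁ cos²(99° − 129°) = 0.396 I₀ · cos²(30°) = 0.297 I₀.
So 9.53 mW/cm² = 0.297 I₀, giving I₀ = 9.53/0.297 = 32.08 mW/cm².

I₀ ≈ 32.1 mW/cm²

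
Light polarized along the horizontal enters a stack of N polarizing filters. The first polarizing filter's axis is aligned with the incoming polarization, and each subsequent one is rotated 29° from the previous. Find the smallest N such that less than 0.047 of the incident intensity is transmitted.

First polarizer is aligned with the polarization: full transmission.
Each further stage multiplies by cos²(29°) = 0.765.
After N polarizers: T = 0.765^(N−1). Require T < 0.047 ⇒ N−1 > ln(0.047)/ln(0.765) = 11.41, so N−1 ≥ 12 and N = 13.
Check: N=13 gives T = 0.04015 < 0.047; N=12 gives T = 0.05248.

N = 13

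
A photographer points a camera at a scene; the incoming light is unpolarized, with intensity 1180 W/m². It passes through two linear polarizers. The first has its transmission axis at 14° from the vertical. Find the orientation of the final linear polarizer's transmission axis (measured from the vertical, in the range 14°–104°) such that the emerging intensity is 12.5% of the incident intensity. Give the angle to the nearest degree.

Unpolarized light through the first polarizer → I₁ = ½ I₀, now polarized at 14°.
Need I₂/I₀ = 0.125, so cos²(θ − 14°) = 0.125 / 0.5 = 0.25.
θ − 14° = arccos(√0.25) = 60.0°, giving θ ≈ 14 + 60.0 = 74.0°.

θ ≈ 74°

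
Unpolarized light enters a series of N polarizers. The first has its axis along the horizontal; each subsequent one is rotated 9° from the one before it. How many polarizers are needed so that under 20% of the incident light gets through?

First polarizer halves the unpolarized light: factor 1/2.
Each further stage multiplies by cos²(9°) = 0.9755.
After N polarizers: T = 0.5·0.9755^(N−1). Require T < 0.20 ⇒ N−1 > ln(0.20/0.5)/ln(0.9755) = 36.98, so N−1 ≥ 37 and N = 38.
Check: N=38 gives T = 0.1999 < 0.20; N=37 gives T = 0.2049.

N = 38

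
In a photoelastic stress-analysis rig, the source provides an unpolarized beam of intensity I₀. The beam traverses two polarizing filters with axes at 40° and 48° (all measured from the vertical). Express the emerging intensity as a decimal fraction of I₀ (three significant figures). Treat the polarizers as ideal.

Unpolarized light through the first polarizer → I₁ = ½ I₀, now polarized at 40°.
I₂ = I₁ cos²(48° − 40°) = 0.5 I₀ · cos²(8°) = 0.4903 I₀.
Transmitted fraction = 0.4903.

≈ 0.490 I₀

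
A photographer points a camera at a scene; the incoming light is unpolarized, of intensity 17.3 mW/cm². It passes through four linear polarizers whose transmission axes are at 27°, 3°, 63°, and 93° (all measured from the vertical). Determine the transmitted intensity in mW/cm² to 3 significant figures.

Unpolarized light through the first polarizer → I₁ = 17.3 mW/cm²/2 = 8.65 mW/cm², polarized at 27°.
I₂ = I₁ · cos²(24°) = 8.65 · 0.8346 = 7.219 mW/cm².
I₃ = I₂ · cos²(60°) = 7.219 · 0.25 = 1.805 mW/cm².
I₄ = I₃ · cos²(30°) = 1.805 · 0.75 = 1.354 mW/cm².

I ≈ 1.35 mW/cm²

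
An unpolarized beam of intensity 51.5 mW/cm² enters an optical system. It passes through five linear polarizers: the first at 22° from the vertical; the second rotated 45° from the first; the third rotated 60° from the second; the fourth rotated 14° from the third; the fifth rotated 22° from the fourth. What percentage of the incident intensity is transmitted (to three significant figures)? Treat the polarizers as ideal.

Unpolarized light through the first polarizer → I₁ = 51.5 mW/cm²/2 = 25.75 mW/cm², polarized at 22°.
I₂ = I₁ · cos²(45°) = 25.75 · 0.5 = 12.88 mW/cm².
I₃ = I₂ · cos²(60°) = 12.88 · 0.25 = 3.219 mW/cm².
I₄ = I₃ · cos²(14°) = 3.219 · 0.9415 = 3.03 mW/cm².
I₅ = I₄ · cos²(22°) = 3.03 · 0.8597 = 2.605 mW/cm².
That is 5.058% of the incident intensity.

≈ 5.06%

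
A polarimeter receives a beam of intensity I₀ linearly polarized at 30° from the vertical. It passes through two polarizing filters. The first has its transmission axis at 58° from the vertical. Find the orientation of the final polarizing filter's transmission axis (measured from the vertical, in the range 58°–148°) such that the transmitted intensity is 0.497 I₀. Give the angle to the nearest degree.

θ ≈ 95°

By Malus's law, I₁ = I₀ cos²(58° − 30°) = I₀ cos²(28°) = 0.7796 I₀.
Need I₂/I₀ = 0.497, so cos²(θ − 58°) = 0.497 / 0.7796 = 0.6375.
θ − 58° = arccos(√0.6375) = 37.0°, giving θ ≈ 58 + 37.0 = 95.0°.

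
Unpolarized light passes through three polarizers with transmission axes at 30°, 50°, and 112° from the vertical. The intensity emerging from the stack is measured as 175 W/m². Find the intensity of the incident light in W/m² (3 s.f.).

Unpolarized light through the first polarizer → I₁ = ½ I₀, now polarized at 30°.
I₂ = I₁ cos²(50° − 30°) = 0.5 I₀ · cos²(20°) = 0.4415 I₀.
I₃ = I₂ cos²(112° − 50°) = 0.4415 I₀ · cos²(62°) = 0.09731 I₀.
So 175 W/m² = 0.09731 I₀, giving I₀ = 175/0.09731 = 1798 W/m².

I₀ ≈ 1800 W/m²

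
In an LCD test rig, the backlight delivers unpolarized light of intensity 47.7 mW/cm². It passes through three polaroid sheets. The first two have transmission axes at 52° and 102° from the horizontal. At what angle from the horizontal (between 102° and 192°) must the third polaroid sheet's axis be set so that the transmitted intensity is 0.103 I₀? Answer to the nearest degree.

θ ≈ 147°

Unpolarized light through the first polarizer → I₁ = ½ I₀, now polarized at 52°.
I₂ = I₁ cos²(102° − 52°) = 0.5 I₀ · cos²(50°) = 0.2066 I₀.
Need I₃/I₀ = 0.103, so cos²(θ − 102°) = 0.103 / 0.2066 = 0.4986.
θ − 102° = arccos(√0.4986) = 45.1°, giving θ ≈ 102 + 45.1 = 147.1°.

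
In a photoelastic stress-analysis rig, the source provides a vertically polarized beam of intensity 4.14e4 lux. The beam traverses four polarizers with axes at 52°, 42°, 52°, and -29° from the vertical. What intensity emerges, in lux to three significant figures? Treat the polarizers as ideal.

By Malus's law, I₁ = 4.14e4 lux · cos²(52°) = 1.569e+04 lux.
I₂ = I₁ · cos²(10°) = 1.569e+04 · 0.9698 = 1.522e+04 lux.
I₃ = I₂ · cos²(10°) = 1.522e+04 · 0.9698 = 1.476e+04 lux.
I₄ = I₃ · cos²(81°) = 1.476e+04 · 0.02447 = 361.2 lux.

I ≈ 361 lux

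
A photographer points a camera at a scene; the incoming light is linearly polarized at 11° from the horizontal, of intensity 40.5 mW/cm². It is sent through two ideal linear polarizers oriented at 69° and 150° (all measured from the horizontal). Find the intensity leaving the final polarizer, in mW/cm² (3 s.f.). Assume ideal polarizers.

I ≈ 0.278 mW/cm²

I₁ = 40.5 mW/cm² · cos²(58°) = 11.37 mW/cm².
I₂ = I₁ · cos²(81°) = 11.37 · 0.02447 = 0.2783 mW/cm².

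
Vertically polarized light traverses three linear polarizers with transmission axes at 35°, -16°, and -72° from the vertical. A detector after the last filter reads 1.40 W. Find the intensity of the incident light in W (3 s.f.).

I₀ ≈ 16.8 W

I₁ = I₀ cos²(35° − 0°) = I₀ cos²(35°) = 0.671 I₀.
I₂ = I₁ cos²(-16° − 35°) = 0.671 I₀ · cos²(51°) = 0.2657 I₀.
I₃ = I₂ cos²(-72° + 16°) = 0.2657 I₀ · cos²(56°) = 0.0831 I₀.
So 1.40 W = 0.0831 I₀, giving I₀ = 1.40/0.0831 = 16.85 W.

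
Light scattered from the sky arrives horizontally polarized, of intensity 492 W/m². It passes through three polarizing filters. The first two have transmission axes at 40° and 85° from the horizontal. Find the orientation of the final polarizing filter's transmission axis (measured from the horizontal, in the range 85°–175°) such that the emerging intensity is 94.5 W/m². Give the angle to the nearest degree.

I₁ = I₀ cos²(40° − 0°) = I₀ cos²(40°) = 0.5868 I₀.
I₂ = I₁ cos²(85° − 40°) = 0.5868 I₀ · cos²(45°) = 0.2934 I₀.
Target fraction: 94.5 / 492 W/m² = 0.1921 of I₀.
Need I₃/I₀ = 0.1921, so cos²(θ − 85°) = 0.1921 / 0.2934 = 0.6546.
θ − 85° = arccos(√0.6546) = 36.0°, giving θ ≈ 85 + 36.0 = 121.0°.

θ ≈ 121°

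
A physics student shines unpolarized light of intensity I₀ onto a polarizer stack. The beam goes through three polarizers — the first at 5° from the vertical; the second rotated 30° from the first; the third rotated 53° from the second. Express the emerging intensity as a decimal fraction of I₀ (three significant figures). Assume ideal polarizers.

≈ 0.136 I₀

Unpolarized light through the first polarizer → I₁ = ½ I₀, now polarized at 5°.
I₂ = I₁ cos²(30°) = 0.5 · 0.75 I₀ = 0.375 I₀.
I₃ = I₂ cos²(53°) = 0.375 · 0.3622 I₀ = 0.1358 I₀.
Transmitted fraction = 0.1358.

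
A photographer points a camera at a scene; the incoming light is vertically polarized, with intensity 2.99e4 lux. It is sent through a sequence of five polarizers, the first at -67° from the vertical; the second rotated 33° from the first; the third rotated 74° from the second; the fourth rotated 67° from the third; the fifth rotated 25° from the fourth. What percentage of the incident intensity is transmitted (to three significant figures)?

I₁ = 2.99e4 lux · cos²(67°) = 4565 lux.
I₂ = I₁ · cos²(33°) = 4565 · 0.7034 = 3211 lux.
I₃ = I₂ · cos²(74°) = 3211 · 0.07598 = 243.9 lux.
I₄ = I₃ · cos²(67°) = 243.9 · 0.1527 = 37.24 lux.
I₅ = I₄ · cos²(25°) = 37.24 · 0.8214 = 30.59 lux.
That is 0.1023% of the incident intensity.

≈ 0.102%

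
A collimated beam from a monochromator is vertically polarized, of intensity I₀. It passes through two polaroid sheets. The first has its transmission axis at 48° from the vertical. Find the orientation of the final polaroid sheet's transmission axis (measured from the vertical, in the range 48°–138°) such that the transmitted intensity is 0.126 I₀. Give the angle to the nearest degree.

By Malus's law, I₁ = I₀ cos²(48° − 0°) = I₀ cos²(48°) = 0.4477 I₀.
Need I₂/I₀ = 0.126, so cos²(θ − 48°) = 0.126 / 0.4477 = 0.2814.
θ − 48° = arccos(√0.2814) = 58.0°, giving θ ≈ 48 + 58.0 = 106.0°.

θ ≈ 106°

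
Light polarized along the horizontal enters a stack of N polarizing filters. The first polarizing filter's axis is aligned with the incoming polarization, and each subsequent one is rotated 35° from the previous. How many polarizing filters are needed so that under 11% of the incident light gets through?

First polarizer is aligned with the polarization: full transmission.
Each further stage multiplies by cos²(35°) = 0.671.
After N polarizers: T = 0.671^(N−1). Require T < 0.11 ⇒ N−1 > ln(0.11)/ln(0.671) = 5.53, so N−1 ≥ 6 and N = 7.
Check: N=7 gives T = 0.09128 < 0.11; N=6 gives T = 0.136.

N = 7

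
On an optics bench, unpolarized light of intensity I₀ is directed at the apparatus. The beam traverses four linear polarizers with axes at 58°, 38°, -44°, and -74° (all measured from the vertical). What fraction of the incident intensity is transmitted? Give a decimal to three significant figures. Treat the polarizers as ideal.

Unpolarized light through the first polarizer → I₁ = ½ I₀, now polarized at 58°.
I₂ = I₁ cos²(38° − 58°) = 0.5 I₀ · cos²(20°) = 0.4415 I₀.
I₃ = I₂ cos²(-44° − 38°) = 0.4415 I₀ · cos²(82°) = 0.008552 I₀.
I₄ = I₃ cos²(-74° + 44°) = 0.008552 I₀ · cos²(30°) = 0.006414 I₀.
Transmitted fraction = 0.006414.

≈ 0.00641 I₀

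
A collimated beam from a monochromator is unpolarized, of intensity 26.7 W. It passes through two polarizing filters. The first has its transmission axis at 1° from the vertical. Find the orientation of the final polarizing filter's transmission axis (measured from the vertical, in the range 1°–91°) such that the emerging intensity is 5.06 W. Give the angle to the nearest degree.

Unpolarized light through the first polarizer → I₁ = ½ I₀, now polarized at 1°.
Target fraction: 5.06 / 26.7 W = 0.1895 of I₀.
Need I₂/I₀ = 0.1895, so cos²(θ − 1°) = 0.1895 / 0.5 = 0.379.
θ − 1° = arccos(√0.379) = 52.0°, giving θ ≈ 1 + 52.0 = 53.0°.

θ ≈ 53°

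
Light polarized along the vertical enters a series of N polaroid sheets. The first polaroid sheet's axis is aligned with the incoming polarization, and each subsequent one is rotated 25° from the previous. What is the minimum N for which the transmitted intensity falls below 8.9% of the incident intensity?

N = 14

First polarizer is aligned with the polarization: full transmission.
Each further stage multiplies by cos²(25°) = 0.8214.
After N polarizers: T = 0.8214^(N−1). Require T < 0.089 ⇒ N−1 > ln(0.089)/ln(0.8214) = 12.30, so N−1 ≥ 13 and N = 14.
Check: N=14 gives T = 0.07748 < 0.089; N=13 gives T = 0.09432.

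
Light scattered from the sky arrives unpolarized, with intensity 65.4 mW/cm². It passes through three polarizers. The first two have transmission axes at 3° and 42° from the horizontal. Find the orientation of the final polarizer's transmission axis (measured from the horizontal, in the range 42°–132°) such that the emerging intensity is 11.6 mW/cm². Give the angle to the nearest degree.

θ ≈ 82°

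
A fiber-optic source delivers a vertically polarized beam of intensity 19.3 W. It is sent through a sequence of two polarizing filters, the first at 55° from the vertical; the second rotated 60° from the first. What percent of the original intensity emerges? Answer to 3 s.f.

By Malus's law, I₁ = 19.3 W · cos²(55°) = 6.35 W.
I₂ = I₁ · cos²(60°) = 6.35 · 0.25 = 1.587 W.
That is 8.225% of the incident intensity.

≈ 8.22%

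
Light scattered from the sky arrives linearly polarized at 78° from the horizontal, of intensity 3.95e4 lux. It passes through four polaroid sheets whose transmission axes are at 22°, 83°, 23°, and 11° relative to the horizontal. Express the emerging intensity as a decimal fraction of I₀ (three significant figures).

I/I₀ ≈ 0.0176

I₁ = 3.95e4 lux · cos²(56°) = 1.235e+04 lux.
I₂ = I₁ · cos²(61°) = 1.235e+04 · 0.235 = 2903 lux.
I₃ = I₂ · cos²(60°) = 2903 · 0.25 = 725.8 lux.
I₄ = I₃ · cos²(12°) = 725.8 · 0.9568 = 694.4 lux.
Transmitted fraction = 0.01758.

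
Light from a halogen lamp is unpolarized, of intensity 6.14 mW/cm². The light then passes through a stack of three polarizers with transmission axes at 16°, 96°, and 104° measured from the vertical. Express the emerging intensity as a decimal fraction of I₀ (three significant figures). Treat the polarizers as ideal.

I/I₀ ≈ 0.0148

Unpolarized light through the first polarizer → I₁ = 6.14 mW/cm²/2 = 3.07 mW/cm², polarized at 16°.
I₂ = I₁ · cos²(80°) = 3.07 · 0.03015 = 0.09257 mW/cm².
I₃ = I₂ · cos²(8°) = 0.09257 · 0.9806 = 0.09078 mW/cm².
Transmitted fraction = 0.01478.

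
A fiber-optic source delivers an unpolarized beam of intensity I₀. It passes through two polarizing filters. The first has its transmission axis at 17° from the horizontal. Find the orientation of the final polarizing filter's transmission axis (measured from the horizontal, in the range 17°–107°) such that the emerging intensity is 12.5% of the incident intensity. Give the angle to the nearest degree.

Unpolarized light through the first polarizer → I₁ = ½ I₀, now polarized at 17°.
Need I₂/I₀ = 0.125, so cos²(θ − 17°) = 0.125 / 0.5 = 0.25.
θ − 17° = arccos(√0.25) = 60.0°, giving θ ≈ 17 + 60.0 = 77.0°.

θ ≈ 77°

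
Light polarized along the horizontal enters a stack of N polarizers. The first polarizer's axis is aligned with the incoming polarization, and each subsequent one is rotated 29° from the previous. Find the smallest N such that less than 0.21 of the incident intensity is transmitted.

First polarizer is aligned with the polarization: full transmission.
Each further stage multiplies by cos²(29°) = 0.765.
After N polarizers: T = 0.765^(N−1). Require T < 0.21 ⇒ N−1 > ln(0.21)/ln(0.765) = 5.82, so N−1 ≥ 6 and N = 7.
Check: N=7 gives T = 0.2004 < 0.21; N=6 gives T = 0.2619.

N = 7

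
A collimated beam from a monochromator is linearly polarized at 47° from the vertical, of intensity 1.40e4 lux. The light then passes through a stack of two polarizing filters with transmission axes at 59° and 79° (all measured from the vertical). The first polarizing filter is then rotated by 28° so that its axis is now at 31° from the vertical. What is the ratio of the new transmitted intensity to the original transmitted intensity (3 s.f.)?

Before rotation:
By Malus's law, I₁ = I₀ cos²(59° − 47°) = I₀ cos²(12°) = 0.9568 I₀.
I₂ = I₁ cos²(79° − 59°) = 0.9568 I₀ · cos²(20°) = 0.8449 I₀.
After rotation:
I₁ = I₀ cos²(31° − 47°) = I₀ cos²(16°) = 0.924 I₀.
I₂ = I₁ cos²(79° − 31°) = 0.924 I₀ · cos²(48°) = 0.4137 I₀.
Ratio = 0.4137 / 0.8449 = 0.4897.

I_new/I_old ≈ 0.490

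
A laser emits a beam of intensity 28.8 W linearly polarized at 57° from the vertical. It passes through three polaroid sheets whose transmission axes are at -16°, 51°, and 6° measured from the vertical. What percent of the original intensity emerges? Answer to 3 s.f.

I₁ = 28.8 W · cos²(73°) = 2.462 W.
I₂ = I₁ · cos²(67°) = 2.462 · 0.1527 = 0.3759 W.
I₃ = I₂ · cos²(45°) = 0.3759 · 0.5 = 0.1879 W.
That is 0.6525% of the incident intensity.

≈ 0.653%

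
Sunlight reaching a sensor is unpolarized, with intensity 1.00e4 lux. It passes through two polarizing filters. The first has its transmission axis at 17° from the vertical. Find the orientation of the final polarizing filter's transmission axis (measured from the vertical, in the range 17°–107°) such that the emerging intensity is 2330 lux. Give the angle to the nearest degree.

Unpolarized light through the first polarizer → I₁ = ½ I₀, now polarized at 17°.
Target fraction: 2330 / 1.00e4 lux = 0.233 of I₀.
Need I₂/I₀ = 0.233, so cos²(θ − 17°) = 0.233 / 0.5 = 0.466.
θ − 17° = arccos(√0.466) = 46.9°, giving θ ≈ 17 + 46.9 = 63.9°.

θ ≈ 64°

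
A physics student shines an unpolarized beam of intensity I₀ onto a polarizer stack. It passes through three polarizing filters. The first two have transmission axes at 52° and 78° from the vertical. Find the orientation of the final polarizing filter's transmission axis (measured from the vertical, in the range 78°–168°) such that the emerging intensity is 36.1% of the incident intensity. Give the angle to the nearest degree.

Unpolarized light through the first polarizer → I₁ = ½ I₀, now polarized at 52°.
I₂ = I₁ cos²(78° − 52°) = 0.5 I₀ · cos²(26°) = 0.4039 I₀.
Need I₃/I₀ = 0.361, so cos²(θ − 78°) = 0.361 / 0.4039 = 0.8938.
θ − 78° = arccos(√0.8938) = 19.0°, giving θ ≈ 78 + 19.0 = 97.0°.

θ ≈ 97°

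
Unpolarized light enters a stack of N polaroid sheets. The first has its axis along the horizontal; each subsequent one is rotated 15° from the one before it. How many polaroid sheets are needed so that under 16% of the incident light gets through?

First polarizer halves the unpolarized light: factor 1/2.
Each further stage multiplies by cos²(15°) = 0.933.
After N polarizers: T = 0.5·0.933^(N−1). Require T < 0.16 ⇒ N−1 > ln(0.16/0.5)/ln(0.933) = 16.43, so N−1 ≥ 17 and N = 18.
Check: N=18 gives T = 0.1538 < 0.16; N=17 gives T = 0.1649.

N = 18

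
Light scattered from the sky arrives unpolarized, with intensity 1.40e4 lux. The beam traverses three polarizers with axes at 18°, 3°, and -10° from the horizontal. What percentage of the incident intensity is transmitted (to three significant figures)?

≈ 44.3%

Unpolarized light through the first polarizer → I₁ = 1.40e4 lux/2 = 7000 lux, polarized at 18°.
I₂ = I₁ · cos²(15°) = 7000 · 0.933 = 6531 lux.
I₃ = I₂ · cos²(13°) = 6531 · 0.9494 = 6201 lux.
That is 44.29% of the incident intensity.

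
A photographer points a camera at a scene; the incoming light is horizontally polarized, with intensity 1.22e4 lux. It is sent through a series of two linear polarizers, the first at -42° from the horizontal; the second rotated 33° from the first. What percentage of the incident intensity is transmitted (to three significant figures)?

≈ 38.8%

I₁ = 1.22e4 lux · cos²(42°) = 6738 lux.
I₂ = I₁ · cos²(33°) = 6738 · 0.7034 = 4739 lux.
That is 38.84% of the incident intensity.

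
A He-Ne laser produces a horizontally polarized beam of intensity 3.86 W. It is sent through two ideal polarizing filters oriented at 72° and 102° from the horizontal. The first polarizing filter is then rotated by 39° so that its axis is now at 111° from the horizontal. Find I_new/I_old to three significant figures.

I_new/I_old ≈ 1.75

Before rotation:
I₁ = I₀ cos²(72° − 0°) = I₀ cos²(72°) = 0.09549 I₀.
I₂ = I₁ cos²(102° − 72°) = 0.09549 I₀ · cos²(30°) = 0.07162 I₀.
After rotation:
I₁ = I₀ cos²(111° − 0°) = I₀ cos²(69°) = 0.1284 I₀.
I₂ = I₁ cos²(102° − 111°) = 0.1284 I₀ · cos²(9°) = 0.1253 I₀.
Ratio = 0.1253 / 0.07162 = 1.749.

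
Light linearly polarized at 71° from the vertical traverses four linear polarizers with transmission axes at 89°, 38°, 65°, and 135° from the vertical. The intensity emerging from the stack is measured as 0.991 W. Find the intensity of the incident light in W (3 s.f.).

By Malus's law, I₁ = I₀ cos²(89° − 71°) = I₀ cos²(18°) = 0.9045 I₀.
I₂ = I₁ cos²(38° − 89°) = 0.9045 I₀ · cos²(51°) = 0.3582 I₀.
I₃ = I₂ cos²(65° − 38°) = 0.3582 I₀ · cos²(27°) = 0.2844 I₀.
I₄ = I₃ cos²(135° − 65°) = 0.2844 I₀ · cos²(70°) = 0.03327 I₀.
So 0.991 W = 0.03327 I₀, giving I₀ = 0.991/0.03327 = 29.79 W.

I₀ ≈ 29.8 W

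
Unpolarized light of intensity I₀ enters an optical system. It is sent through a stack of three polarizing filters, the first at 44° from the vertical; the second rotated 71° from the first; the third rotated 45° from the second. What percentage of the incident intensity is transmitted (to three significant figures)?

Unpolarized light through the first polarizer → I₁ = ½ I₀, now polarized at 44°.
I₂ = I₁ cos²(71°) = 0.5 · 0.106 I₀ = 0.053 I₀.
I₃ = I₂ cos²(45°) = 0.053 · 0.5 I₀ = 0.0265 I₀.
That is 2.65% of the incident intensity.

≈ 2.65%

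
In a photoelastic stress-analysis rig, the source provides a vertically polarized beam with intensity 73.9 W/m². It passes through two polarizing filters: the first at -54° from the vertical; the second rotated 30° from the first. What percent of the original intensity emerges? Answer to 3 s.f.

≈ 25.9%

I₁ = 73.9 W/m² · cos²(54°) = 25.53 W/m².
I₂ = I₁ · cos²(30°) = 25.53 · 0.75 = 19.15 W/m².
That is 25.91% of the incident intensity.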